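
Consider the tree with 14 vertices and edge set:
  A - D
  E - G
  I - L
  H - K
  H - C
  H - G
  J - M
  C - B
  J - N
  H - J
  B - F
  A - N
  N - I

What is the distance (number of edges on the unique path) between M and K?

3

The path is M–J–H–K, which has 3 edges.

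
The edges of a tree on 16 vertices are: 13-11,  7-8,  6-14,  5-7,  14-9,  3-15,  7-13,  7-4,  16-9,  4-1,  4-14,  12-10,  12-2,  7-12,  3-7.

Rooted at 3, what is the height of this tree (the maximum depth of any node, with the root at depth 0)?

5

The longest root-to-leaf path is 3–7–4–14–9–16 (5 edges).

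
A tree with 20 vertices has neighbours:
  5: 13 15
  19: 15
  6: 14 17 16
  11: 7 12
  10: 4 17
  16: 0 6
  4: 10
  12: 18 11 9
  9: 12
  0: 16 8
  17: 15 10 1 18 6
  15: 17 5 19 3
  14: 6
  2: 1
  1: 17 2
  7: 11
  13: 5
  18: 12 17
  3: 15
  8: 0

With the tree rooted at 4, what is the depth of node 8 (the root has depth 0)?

Climbing from 8 to the root: 8–0–16–6–17–10–4. That's 6 steps.

6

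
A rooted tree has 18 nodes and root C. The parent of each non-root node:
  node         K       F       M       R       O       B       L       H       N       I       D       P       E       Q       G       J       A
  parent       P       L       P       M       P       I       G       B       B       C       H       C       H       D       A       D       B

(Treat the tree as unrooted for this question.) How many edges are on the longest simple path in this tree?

Starting from F, a farthest node is R at distance 9.
One longest path: F–L–G–A–B–I–C–P–M–R.
So the diameter is 9.

9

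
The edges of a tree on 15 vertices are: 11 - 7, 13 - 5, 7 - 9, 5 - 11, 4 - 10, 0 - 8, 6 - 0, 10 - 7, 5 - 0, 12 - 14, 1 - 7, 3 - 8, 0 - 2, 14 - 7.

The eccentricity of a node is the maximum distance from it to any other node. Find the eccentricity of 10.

6

Distances from 10 peak at 6, attained at 3.
10 – 7 – 11 – 5 – 0 – 8 – 3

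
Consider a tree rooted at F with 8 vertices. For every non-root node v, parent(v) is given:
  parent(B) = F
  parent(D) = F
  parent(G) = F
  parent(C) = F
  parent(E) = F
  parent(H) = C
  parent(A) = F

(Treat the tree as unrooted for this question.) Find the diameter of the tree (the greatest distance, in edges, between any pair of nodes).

Starting from H, a farthest node is B at distance 3.
One longest path: H–C–F–B.
So the diameter is 3.

3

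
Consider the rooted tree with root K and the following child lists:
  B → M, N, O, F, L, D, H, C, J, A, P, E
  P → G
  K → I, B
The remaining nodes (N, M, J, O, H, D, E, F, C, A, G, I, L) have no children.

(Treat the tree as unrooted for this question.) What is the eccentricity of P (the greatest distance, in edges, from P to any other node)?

3

Distances from P peak at 3, attained at I.
P-B-K-I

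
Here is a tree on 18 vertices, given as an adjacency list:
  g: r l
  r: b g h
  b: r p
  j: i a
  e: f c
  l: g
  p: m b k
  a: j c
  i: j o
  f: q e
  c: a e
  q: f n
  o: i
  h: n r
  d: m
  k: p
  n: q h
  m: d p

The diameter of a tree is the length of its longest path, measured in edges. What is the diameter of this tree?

A longest path is o-i-j-a-c-e-f-q-n-h-r-b-p-m-d, with 14 edges.

14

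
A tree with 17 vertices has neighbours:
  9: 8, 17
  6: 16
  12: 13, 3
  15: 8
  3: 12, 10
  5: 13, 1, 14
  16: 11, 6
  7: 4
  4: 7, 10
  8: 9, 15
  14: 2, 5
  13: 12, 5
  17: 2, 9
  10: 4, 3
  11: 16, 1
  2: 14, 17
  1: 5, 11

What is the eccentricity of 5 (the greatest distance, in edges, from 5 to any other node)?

6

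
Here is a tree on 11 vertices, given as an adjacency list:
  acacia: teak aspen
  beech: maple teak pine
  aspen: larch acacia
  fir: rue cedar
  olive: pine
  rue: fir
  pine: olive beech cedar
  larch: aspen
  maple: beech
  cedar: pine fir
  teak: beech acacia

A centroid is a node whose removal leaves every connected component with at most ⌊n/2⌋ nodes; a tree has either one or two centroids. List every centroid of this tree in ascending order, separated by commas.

If beech is removed the pieces have sizes 5, 4, 1, all ≤ ⌊11/2⌋ = 5.
No neighbour of beech does as well, so beech is the unique centroid.

beech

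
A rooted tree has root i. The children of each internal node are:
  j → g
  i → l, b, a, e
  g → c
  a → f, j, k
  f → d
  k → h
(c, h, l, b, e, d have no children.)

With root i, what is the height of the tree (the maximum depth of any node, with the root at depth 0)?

c sits deepest: i – a – j – g – c — 4 edges from the root.

4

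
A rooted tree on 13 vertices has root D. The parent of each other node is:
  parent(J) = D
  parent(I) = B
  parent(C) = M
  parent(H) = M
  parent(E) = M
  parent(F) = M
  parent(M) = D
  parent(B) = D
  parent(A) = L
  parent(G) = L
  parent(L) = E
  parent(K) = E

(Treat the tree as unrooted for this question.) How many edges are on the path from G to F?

4

G - L - E - M - F: 4 edges.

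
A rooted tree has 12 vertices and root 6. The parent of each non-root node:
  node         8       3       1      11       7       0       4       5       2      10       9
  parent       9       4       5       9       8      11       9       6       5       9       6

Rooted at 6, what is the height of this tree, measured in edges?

3

A deepest node is 3, reached by 6 – 9 – 4 – 3.
That path has 3 edges, so the height is 3.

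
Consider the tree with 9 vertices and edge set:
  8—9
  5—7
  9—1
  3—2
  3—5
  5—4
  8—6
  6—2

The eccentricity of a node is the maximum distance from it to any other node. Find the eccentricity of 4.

The node farthest from 4 is 1, via 4–5–3–2–6–8–9–1 — 7 edges.

7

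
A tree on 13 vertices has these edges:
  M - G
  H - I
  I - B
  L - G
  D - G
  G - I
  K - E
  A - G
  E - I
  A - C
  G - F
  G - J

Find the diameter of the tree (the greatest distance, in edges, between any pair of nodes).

Starting from K, a farthest node is C at distance 5.
One longest path: K–E–I–G–A–C.
So the diameter is 5.

5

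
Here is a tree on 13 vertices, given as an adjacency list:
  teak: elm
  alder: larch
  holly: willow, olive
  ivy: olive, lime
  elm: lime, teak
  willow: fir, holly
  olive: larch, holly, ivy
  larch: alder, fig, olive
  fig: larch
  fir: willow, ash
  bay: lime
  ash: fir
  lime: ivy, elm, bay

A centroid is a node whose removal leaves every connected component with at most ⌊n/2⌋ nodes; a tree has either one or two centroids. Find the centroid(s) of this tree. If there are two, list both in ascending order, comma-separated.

If olive is removed the pieces have sizes 5, 4, 3, all ≤ ⌊13/2⌋ = 6.
Every other node leaves some component of size > 6, so the centroid is unique.

olive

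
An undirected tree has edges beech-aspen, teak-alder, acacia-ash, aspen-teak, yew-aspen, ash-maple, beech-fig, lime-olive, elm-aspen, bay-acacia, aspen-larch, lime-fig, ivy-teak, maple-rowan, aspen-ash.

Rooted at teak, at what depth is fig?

3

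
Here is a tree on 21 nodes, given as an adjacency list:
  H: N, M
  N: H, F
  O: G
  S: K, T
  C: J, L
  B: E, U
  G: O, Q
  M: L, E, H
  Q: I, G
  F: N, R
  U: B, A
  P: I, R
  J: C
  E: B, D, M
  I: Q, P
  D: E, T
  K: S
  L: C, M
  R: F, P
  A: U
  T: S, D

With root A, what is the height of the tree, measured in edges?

13

A deepest node is O, reached by A – U – B – E – M – H – N – F – R – P – I – Q – G – O.
That path has 13 edges, so the height is 13.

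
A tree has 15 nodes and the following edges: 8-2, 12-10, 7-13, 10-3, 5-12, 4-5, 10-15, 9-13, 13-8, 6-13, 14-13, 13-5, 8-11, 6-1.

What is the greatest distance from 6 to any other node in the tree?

5

A farthest node from 6 is 3 (15 also at distance 5).
The path 6 – 13 – 5 – 12 – 10 – 3 has 5 edges.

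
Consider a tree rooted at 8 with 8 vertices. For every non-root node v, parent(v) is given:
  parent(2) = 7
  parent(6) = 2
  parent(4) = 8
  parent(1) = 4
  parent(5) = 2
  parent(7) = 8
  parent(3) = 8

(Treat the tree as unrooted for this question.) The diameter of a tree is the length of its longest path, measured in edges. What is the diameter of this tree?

BFS from 1 reaches 6 last, at distance 5; BFS from 6 confirms no node is farther.
Path: 1 - 4 - 8 - 7 - 2 - 6.

5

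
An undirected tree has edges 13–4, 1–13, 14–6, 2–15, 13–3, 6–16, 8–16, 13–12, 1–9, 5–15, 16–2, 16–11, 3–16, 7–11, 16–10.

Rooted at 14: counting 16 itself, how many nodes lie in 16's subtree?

14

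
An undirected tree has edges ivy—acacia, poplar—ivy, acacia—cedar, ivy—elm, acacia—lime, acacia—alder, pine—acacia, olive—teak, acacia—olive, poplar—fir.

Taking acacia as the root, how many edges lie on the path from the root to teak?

2

acacia–olive–teak — 2 edges.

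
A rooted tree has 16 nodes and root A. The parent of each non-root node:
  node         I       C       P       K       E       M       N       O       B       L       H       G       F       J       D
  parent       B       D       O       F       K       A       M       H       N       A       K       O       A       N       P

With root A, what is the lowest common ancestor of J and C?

Ancestors of J (toward the root): J, N, M, A.
Ancestors of C: C, D, P, O, H, K, F, A.
The deepest node appearing in both lists is A.

A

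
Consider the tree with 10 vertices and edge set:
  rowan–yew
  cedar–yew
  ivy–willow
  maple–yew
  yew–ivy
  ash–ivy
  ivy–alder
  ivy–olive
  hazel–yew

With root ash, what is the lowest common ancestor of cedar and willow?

cedar's ancestor chain is cedar, yew, ivy, ash and willow's is willow, ivy, ash; they first meet at ivy.

ivy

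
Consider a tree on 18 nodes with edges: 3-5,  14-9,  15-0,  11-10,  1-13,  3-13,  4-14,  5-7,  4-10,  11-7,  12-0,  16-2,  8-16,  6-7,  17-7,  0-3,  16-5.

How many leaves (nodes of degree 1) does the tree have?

8

The leaves are 1, 2, 6, 8, 9, 12, 15, 17.
That is 8 leaves.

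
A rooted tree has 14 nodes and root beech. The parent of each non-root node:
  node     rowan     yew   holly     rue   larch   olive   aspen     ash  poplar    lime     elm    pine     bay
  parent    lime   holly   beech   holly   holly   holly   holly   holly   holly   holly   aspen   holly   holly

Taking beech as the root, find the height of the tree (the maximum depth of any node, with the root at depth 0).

3

The longest root-to-leaf path is beech → holly → lime → rowan (3 edges).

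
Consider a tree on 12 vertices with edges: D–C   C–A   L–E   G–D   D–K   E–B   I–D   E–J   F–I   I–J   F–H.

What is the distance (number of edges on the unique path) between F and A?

4

The path is F – I – D – C – A, which has 4 edges.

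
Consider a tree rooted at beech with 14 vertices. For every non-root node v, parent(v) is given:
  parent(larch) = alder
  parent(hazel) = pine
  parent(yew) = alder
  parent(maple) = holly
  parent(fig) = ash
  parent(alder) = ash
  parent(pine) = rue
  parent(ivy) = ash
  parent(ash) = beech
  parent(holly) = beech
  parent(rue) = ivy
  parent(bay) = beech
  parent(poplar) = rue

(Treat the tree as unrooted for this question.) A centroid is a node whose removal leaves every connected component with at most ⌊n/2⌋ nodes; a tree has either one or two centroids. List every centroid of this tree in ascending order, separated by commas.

ash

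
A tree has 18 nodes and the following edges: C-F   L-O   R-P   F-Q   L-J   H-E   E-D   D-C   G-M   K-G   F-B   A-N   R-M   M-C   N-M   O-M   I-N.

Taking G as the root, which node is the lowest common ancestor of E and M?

M

Path E→root: E D C M G; path M→root: M G.
First common node: M.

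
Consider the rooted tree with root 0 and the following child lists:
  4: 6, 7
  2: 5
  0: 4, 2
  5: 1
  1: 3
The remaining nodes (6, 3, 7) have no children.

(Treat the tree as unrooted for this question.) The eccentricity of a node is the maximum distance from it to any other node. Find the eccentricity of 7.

Distances from 7 peak at 6, attained at 3.
7-4-0-2-5-1-3

6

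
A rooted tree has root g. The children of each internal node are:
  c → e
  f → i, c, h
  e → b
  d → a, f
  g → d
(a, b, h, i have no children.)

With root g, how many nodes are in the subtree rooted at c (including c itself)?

c's subtree: {c, e, b}, size 3.

3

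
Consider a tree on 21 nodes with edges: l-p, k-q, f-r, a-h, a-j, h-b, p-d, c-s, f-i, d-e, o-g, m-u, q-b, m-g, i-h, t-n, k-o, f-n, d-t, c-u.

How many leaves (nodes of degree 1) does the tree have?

The leaves are e, j, l, r, s.
That is 5 leaves.

5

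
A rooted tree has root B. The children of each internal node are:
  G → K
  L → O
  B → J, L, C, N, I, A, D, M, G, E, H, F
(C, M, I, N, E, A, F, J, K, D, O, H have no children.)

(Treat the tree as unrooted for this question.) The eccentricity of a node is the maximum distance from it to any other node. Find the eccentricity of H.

3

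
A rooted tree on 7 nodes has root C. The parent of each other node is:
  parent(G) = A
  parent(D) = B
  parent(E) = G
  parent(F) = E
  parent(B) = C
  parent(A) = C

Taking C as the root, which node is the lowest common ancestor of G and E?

G's ancestor chain is G, A, C and E's is E, G, A, C; they first meet at G.

G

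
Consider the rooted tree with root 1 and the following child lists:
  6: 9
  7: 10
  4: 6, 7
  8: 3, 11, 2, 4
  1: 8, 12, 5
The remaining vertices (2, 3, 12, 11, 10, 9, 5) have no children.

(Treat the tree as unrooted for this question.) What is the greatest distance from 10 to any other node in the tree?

5

Distances from 10 peak at 5, attained at 5 (12 also at distance 5).
10–7–4–8–1–5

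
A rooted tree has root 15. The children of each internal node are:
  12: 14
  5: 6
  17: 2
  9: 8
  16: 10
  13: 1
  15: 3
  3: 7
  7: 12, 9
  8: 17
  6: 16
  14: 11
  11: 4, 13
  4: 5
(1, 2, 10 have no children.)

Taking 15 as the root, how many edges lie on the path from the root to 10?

10

Climbing from 10 to the root: 10–16–6–5–4–11–14–12–7–3–15. That's 10 steps.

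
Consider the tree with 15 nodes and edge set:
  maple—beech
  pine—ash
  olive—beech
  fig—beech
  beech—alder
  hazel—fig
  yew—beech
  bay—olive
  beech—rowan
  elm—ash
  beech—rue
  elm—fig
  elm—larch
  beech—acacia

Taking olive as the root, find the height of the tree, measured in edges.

pine sits deepest: olive-beech-fig-elm-ash-pine — 5 edges from the root.

5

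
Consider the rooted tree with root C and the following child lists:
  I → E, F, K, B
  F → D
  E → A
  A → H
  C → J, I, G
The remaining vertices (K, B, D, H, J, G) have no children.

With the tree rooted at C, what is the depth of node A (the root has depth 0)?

Climbing from A to the root: A–E–I–C. That's 3 steps.

3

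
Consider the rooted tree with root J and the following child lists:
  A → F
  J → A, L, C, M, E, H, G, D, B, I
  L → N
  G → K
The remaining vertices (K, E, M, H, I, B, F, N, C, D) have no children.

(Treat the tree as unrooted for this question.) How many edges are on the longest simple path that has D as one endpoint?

3

Distances from D peak at 3, attained at N (K, F also at distance 3).
D – J – L – N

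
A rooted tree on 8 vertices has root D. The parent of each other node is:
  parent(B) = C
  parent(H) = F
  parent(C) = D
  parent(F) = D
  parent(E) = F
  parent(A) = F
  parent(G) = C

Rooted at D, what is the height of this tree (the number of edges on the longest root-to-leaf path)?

2

A deepest node is A, reached by D–F–A.
That path has 2 edges, so the height is 2.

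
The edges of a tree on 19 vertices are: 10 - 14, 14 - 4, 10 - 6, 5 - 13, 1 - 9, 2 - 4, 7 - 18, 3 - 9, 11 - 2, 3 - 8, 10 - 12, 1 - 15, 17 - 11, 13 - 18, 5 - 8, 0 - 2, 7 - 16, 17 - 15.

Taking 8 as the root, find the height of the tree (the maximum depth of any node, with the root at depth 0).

11

The longest root-to-leaf path is 8 – 3 – 9 – 1 – 15 – 17 – 11 – 2 – 4 – 14 – 10 – 6 (11 edges).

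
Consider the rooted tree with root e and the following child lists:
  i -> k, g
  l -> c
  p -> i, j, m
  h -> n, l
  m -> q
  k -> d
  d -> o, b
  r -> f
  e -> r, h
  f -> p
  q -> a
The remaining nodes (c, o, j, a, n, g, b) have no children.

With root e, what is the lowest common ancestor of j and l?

e

j's ancestor chain is j, p, f, r, e and l's is l, h, e; they first meet at e.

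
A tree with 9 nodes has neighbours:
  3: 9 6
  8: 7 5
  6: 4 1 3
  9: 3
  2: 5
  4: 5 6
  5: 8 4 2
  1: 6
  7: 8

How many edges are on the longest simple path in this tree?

A longest path is 9-3-6-4-5-8-7, with 6 edges.

6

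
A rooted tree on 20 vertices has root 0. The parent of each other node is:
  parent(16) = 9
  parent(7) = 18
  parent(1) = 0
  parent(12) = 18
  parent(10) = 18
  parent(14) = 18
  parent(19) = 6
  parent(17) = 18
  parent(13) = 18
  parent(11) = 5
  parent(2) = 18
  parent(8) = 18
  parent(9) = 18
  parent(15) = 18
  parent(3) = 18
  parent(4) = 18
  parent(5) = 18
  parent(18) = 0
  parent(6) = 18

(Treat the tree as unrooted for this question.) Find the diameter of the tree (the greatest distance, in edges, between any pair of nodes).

BFS from 11 reaches 16 last, at distance 4; BFS from 16 confirms no node is farther.
Path: 11 – 5 – 18 – 9 – 16.

4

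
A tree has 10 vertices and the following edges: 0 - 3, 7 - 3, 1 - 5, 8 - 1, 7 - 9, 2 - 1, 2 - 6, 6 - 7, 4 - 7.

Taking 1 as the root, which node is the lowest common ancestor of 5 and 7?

Path 5→root: 5 1; path 7→root: 7 6 2 1.
First common node: 1.

1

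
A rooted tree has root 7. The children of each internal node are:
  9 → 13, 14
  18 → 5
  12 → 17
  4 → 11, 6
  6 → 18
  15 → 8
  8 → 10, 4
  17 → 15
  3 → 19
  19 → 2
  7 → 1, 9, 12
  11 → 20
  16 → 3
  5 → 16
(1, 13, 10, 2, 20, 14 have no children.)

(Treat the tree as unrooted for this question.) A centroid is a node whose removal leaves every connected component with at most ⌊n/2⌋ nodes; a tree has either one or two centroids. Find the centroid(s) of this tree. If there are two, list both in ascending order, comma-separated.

Removing 8 splits the tree into components of sizes 10, 8, 1; the largest is 10 ≤ ⌊20/2⌋ = 10.
4 is adjacent to 8 and is also a centroid (the largest component after removing it is likewise 10).

4, 8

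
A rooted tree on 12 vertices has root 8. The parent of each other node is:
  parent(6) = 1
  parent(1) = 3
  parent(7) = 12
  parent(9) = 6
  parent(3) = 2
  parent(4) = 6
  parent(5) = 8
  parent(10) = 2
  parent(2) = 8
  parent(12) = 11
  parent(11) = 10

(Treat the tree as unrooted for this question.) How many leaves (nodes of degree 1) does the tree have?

4

The leaves are 4, 5, 7, 9.
That is 4 leaves.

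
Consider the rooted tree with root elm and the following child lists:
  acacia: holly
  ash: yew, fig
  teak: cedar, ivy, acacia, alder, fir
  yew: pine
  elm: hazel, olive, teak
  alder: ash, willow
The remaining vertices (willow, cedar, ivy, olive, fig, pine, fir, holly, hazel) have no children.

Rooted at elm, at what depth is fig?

4

elm → teak → alder → ash → fig — 4 edges.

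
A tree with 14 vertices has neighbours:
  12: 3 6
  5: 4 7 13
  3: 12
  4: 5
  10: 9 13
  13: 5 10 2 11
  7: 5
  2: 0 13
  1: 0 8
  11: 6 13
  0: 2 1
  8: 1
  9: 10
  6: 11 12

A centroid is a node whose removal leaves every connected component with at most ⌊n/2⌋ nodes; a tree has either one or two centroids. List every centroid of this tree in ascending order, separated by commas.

13

Removing 13 splits the tree into components of sizes 4, 4, 3, 2; the largest is 4 ≤ ⌊14/2⌋ = 7.
Every other node leaves some component of size > 7, so the centroid is unique.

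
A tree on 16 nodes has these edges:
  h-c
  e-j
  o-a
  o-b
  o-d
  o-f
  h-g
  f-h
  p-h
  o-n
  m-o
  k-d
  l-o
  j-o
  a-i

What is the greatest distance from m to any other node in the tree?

Distances from m peak at 4, attained at c (p, g also at distance 4).
m – o – f – h – c

4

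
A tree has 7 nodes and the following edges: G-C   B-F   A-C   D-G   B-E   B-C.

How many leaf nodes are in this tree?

The leaves are A, D, E, F.
That is 4 leaves.

4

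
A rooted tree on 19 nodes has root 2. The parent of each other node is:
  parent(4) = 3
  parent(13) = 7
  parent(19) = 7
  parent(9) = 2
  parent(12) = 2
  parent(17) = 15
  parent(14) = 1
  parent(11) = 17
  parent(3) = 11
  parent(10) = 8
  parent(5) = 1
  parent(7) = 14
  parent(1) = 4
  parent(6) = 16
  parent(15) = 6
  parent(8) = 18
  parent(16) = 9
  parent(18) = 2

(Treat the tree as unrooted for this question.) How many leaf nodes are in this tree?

5

The leaves are 5, 10, 12, 13, 19.
That is 5 leaves.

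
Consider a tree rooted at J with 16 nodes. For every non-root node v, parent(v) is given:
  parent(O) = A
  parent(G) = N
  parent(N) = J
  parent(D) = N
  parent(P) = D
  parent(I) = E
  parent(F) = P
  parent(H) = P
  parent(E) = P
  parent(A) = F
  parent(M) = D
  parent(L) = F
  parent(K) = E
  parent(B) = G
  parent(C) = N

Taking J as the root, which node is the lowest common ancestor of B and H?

Ancestors of B (toward the root): B, G, N, J.
Ancestors of H: H, P, D, N, J.
The deepest node appearing in both lists is N.

N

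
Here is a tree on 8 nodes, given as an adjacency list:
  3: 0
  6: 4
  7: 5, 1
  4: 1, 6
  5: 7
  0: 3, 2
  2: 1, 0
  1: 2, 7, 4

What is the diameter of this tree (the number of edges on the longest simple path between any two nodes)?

5

Starting from 5, a farthest node is 3 at distance 5.
One longest path: 5–7–1–2–0–3.
So the diameter is 5.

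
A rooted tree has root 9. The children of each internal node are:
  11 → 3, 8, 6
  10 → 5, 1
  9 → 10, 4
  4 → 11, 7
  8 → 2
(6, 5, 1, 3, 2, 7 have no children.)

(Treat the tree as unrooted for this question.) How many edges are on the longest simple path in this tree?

A longest path is 2 - 8 - 11 - 4 - 9 - 10 - 1, with 6 edges.

6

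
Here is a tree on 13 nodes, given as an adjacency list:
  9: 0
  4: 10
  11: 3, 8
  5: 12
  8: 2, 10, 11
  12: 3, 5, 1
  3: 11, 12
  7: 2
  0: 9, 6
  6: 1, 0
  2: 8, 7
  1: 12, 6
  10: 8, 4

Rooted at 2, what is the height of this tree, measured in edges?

8

9 sits deepest: 2 → 8 → 11 → 3 → 12 → 1 → 6 → 0 → 9 — 8 edges from the root.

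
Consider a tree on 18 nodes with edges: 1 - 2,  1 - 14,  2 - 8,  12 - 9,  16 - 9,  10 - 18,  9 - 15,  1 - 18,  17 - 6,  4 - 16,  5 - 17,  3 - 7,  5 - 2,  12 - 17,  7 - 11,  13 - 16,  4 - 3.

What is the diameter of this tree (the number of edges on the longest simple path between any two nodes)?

12

A longest path is 11 - 7 - 3 - 4 - 16 - 9 - 12 - 17 - 5 - 2 - 1 - 18 - 10, with 12 edges.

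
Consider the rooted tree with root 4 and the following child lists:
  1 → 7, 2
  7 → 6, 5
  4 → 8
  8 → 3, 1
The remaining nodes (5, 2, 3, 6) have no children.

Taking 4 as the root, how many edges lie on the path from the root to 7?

3

4 → 8 → 1 → 7 — 3 edges.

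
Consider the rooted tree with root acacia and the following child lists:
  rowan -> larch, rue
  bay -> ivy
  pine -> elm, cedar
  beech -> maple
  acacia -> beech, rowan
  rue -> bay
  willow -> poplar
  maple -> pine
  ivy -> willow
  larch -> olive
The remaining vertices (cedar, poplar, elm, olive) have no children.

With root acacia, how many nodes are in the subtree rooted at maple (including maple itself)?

The subtree rooted at maple contains: maple, pine, cedar, elm — 4 nodes.

4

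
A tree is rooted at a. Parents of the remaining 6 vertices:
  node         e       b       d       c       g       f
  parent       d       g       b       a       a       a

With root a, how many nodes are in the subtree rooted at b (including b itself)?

3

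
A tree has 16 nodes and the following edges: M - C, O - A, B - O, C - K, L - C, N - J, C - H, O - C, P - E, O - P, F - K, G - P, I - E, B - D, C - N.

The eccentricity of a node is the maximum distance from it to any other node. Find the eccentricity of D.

5

A farthest node from D is F (J, I also at distance 5).
The path D-B-O-C-K-F has 5 edges.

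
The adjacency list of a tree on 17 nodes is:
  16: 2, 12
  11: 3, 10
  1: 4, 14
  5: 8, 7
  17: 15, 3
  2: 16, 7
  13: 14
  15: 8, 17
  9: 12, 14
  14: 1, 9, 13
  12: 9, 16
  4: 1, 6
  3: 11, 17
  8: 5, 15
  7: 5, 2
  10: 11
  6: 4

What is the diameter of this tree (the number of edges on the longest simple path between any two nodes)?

A longest path is 6 – 4 – 1 – 14 – 9 – 12 – 16 – 2 – 7 – 5 – 8 – 15 – 17 – 3 – 11 – 10, with 15 edges.

15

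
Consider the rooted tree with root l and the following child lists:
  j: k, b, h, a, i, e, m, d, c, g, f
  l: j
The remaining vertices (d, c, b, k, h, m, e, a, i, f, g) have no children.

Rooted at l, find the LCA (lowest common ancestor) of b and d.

b's ancestor chain is b, j, l and d's is d, j, l; they first meet at j.

j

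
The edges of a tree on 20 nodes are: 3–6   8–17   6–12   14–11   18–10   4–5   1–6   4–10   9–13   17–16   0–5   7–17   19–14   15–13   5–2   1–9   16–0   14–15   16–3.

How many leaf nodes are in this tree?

7

Exactly 7 nodes have a single neighbour: 2, 7, 8, 11, 12, 18, 19.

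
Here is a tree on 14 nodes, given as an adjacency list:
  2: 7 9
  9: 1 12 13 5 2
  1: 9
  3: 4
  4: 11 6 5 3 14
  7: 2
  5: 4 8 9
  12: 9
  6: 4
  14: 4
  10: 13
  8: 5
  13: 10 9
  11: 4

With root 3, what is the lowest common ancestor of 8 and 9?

5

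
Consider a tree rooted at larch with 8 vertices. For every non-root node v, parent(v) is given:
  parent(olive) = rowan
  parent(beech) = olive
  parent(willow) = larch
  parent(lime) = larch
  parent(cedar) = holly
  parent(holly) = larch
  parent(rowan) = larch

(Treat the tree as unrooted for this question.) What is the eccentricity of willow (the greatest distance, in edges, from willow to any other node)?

The node farthest from willow is beech, via willow-larch-rowan-olive-beech — 4 edges.

4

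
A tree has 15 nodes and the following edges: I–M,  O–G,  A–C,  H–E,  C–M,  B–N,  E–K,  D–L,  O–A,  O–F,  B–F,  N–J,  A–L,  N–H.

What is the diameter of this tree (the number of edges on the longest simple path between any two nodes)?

10

Starting from I, a farthest node is K at distance 10.
One longest path: I-M-C-A-O-F-B-N-H-E-K.
So the diameter is 10.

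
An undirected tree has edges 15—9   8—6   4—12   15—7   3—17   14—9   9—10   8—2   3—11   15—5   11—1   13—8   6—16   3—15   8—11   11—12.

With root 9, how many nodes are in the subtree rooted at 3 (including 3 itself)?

11

Descendants of 3 (including itself): 3, 11, 17, 8, 12, 1, 6, 13, 2, 4, 16. That's 11.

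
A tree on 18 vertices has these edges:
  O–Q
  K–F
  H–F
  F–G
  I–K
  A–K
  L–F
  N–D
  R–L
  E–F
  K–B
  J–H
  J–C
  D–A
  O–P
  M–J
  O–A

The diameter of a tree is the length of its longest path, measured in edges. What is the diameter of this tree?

7

A longest path is M–J–H–F–K–A–O–P, with 7 edges.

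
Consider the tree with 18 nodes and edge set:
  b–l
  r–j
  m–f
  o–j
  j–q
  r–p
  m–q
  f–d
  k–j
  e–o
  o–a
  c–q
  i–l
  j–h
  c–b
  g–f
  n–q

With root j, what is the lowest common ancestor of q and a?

j

Path q→root: q j; path a→root: a o j.
First common node: j.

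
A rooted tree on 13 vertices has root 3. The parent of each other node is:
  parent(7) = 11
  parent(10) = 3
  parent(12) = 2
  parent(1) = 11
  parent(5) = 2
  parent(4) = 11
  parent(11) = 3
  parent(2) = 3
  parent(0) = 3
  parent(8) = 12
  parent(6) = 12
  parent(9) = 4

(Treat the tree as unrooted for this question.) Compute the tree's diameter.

6

BFS from 8 reaches 9 last, at distance 6; BFS from 9 confirms no node is farther.
Path: 8 – 12 – 2 – 3 – 11 – 4 – 9.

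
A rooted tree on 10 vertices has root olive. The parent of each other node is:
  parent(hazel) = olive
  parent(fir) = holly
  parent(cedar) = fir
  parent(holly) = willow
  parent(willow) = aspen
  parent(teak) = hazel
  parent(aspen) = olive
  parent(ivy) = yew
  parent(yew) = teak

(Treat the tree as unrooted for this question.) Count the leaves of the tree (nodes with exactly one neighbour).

Degree-1 nodes: cedar, ivy — 2 of them.

2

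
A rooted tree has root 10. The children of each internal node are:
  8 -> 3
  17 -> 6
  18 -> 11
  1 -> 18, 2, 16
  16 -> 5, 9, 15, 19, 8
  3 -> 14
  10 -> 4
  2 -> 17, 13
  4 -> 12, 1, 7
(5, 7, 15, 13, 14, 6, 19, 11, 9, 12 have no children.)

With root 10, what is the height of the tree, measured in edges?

A deepest node is 14, reached by 10-4-1-16-8-3-14.
That path has 6 edges, so the height is 6.

6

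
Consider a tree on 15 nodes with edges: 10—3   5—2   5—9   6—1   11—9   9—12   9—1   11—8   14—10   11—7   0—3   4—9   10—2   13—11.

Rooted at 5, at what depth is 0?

4

Path from 5 to 0: 5 – 2 – 10 – 3 – 0, which has 4 edges.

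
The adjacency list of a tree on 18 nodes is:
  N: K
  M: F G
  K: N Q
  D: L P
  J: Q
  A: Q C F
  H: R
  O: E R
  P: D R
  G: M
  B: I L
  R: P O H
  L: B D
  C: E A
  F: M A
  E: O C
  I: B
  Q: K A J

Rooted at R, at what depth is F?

R → O → E → C → A → F — 5 edges.

5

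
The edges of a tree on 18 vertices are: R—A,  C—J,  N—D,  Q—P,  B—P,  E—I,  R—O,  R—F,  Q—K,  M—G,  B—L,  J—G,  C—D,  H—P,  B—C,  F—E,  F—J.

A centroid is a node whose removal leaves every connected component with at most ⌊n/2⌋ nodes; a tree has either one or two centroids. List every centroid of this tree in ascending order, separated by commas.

C, J

Delete C: the remaining components have sizes 9, 6, 2. Max 9 ≤ 9, so C is a centroid.
J is adjacent to C and is also a centroid (the largest component after removing it is likewise 9).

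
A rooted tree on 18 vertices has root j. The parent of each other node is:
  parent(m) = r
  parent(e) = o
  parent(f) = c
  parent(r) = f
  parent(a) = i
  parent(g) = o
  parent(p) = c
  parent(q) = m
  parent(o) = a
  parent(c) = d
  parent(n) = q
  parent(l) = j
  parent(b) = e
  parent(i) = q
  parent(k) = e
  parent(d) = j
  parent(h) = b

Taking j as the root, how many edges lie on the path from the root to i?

Path from j to i: j–d–c–f–r–m–q–i, which has 7 edges.

7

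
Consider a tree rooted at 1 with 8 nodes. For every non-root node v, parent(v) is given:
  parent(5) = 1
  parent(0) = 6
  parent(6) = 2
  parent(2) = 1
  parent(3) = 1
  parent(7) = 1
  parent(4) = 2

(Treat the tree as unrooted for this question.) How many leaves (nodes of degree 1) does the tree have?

Degree-1 nodes: 0, 3, 4, 5, 7 — 5 of them.

5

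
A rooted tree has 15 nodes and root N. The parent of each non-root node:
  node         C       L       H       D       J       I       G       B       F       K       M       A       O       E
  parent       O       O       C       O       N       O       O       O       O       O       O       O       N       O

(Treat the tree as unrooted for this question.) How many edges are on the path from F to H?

3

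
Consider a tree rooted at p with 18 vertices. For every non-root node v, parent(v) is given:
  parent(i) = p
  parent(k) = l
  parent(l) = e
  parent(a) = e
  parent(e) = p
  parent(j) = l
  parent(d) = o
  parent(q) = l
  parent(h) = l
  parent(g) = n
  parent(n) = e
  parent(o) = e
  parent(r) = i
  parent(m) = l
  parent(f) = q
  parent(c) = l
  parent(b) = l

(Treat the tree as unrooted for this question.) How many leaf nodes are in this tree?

11

Exactly 11 nodes have a single neighbour: a, b, c, d, f, g, h, j, k, m, r.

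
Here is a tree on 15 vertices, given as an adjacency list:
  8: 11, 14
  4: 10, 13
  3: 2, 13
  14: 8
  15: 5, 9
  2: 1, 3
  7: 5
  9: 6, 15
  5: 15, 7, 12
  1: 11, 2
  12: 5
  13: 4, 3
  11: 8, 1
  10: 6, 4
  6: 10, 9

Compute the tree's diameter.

13

A longest path is 12 – 5 – 15 – 9 – 6 – 10 – 4 – 13 – 3 – 2 – 1 – 11 – 8 – 14, with 13 edges.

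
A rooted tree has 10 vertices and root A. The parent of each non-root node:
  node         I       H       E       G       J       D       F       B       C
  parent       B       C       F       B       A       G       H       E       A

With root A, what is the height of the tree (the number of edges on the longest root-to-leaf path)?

7

A deepest node is D, reached by A – C – H – F – E – B – G – D.
That path has 7 edges, so the height is 7.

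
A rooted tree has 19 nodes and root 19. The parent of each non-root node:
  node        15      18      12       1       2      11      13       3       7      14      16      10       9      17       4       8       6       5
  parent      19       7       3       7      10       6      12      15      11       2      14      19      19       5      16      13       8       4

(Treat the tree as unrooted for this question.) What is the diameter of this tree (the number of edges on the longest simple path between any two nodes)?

16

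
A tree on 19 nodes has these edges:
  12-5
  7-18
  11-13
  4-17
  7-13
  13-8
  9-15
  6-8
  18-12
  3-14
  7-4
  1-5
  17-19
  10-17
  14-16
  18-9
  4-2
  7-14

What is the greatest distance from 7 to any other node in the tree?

4

A farthest node from 7 is 1.
The path 7–18–12–5–1 has 4 edges.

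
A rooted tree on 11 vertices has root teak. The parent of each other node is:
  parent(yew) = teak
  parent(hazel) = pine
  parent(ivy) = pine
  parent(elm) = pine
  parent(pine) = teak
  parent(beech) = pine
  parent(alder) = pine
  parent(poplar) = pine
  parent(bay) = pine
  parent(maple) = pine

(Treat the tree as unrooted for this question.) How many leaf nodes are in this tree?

9

Degree-1 nodes: alder, bay, beech, elm, hazel, ivy, maple, poplar, yew — 9 of them.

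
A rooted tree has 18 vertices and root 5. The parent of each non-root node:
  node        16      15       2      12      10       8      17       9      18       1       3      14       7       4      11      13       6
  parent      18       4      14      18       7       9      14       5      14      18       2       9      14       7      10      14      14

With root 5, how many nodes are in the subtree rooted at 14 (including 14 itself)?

15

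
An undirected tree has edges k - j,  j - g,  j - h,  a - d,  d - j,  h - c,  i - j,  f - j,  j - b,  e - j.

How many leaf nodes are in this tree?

8

Exactly 8 nodes have a single neighbour: a, b, c, e, f, g, i, k.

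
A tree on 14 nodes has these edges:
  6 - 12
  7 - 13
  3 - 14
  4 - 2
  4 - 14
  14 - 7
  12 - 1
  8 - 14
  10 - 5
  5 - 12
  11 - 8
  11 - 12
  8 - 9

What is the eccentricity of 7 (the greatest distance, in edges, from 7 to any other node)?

A farthest node from 7 is 10.
The path 7–14–8–11–12–5–10 has 6 edges.

6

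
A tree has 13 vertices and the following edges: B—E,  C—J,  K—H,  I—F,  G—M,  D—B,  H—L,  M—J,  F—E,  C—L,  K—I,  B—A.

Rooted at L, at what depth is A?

L–H–K–I–F–E–B–A — 7 edges.

7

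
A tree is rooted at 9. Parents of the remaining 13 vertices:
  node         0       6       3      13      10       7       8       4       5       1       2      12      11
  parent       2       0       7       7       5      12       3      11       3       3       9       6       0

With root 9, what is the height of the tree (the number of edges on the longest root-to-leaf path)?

The longest root-to-leaf path is 9 – 2 – 0 – 6 – 12 – 7 – 3 – 5 – 10 (8 edges).

8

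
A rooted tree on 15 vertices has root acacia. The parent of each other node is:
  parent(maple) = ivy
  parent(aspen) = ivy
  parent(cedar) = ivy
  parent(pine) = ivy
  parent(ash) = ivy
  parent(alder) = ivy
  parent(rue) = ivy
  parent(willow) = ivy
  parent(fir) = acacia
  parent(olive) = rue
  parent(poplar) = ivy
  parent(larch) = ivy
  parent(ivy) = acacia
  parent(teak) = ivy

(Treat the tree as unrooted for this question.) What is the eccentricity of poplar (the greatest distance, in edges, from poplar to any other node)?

3

A farthest node from poplar is fir (olive also at distance 3).
The path poplar – ivy – acacia – fir has 3 edges.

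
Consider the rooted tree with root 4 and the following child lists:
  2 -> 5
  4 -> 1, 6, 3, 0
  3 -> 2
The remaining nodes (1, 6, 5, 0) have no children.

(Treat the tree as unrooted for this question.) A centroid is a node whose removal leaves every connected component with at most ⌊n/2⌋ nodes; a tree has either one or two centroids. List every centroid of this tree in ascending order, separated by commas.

Removing 4 splits the tree into components of sizes 3, 1, 1, 1; the largest is 3 ≤ ⌊7/2⌋ = 3.
No neighbour of 4 does as well, so 4 is the unique centroid.

4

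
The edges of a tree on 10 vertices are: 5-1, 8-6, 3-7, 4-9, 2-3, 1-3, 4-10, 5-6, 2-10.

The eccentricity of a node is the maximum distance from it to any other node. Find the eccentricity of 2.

A farthest node from 2 is 8.
The path 2–3–1–5–6–8 has 5 edges.

5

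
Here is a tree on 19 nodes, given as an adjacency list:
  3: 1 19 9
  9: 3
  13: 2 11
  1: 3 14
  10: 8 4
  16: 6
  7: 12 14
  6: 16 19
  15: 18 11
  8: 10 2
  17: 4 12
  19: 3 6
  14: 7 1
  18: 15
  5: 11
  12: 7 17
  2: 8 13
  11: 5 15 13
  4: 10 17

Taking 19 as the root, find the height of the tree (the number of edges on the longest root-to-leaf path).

18 sits deepest: 19-3-1-14-7-12-17-4-10-8-2-13-11-15-18 — 14 edges from the root.

14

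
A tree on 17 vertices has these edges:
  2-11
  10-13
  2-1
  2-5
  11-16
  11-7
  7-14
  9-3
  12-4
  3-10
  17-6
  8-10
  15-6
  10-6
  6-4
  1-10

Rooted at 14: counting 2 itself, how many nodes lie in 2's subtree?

13

2's subtree: {2, 1, 5, 10, 3, 6, 8, 13, 9, 15, 4, 17, 12}, size 13.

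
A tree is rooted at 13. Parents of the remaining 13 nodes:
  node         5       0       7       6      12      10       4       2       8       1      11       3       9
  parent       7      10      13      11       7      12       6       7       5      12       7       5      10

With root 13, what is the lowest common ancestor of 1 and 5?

Path 1→root: 1 12 7 13; path 5→root: 5 7 13.
First common node: 7.

7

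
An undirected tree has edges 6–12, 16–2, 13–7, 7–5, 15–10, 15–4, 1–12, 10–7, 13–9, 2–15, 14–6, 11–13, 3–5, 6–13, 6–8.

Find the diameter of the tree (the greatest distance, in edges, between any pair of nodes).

8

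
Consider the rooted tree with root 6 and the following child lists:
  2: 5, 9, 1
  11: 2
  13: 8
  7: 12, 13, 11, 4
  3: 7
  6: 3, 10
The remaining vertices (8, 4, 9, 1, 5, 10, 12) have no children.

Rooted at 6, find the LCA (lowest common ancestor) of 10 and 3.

6

10's ancestor chain is 10, 6 and 3's is 3, 6; they first meet at 6.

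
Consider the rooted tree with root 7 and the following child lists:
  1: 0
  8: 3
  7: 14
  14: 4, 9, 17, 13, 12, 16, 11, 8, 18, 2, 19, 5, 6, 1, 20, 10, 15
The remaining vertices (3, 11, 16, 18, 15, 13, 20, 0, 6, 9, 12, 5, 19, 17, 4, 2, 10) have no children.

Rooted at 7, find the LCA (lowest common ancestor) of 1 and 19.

14

Ancestors of 1 (toward the root): 1, 14, 7.
Ancestors of 19: 19, 14, 7.
The deepest node appearing in both lists is 14.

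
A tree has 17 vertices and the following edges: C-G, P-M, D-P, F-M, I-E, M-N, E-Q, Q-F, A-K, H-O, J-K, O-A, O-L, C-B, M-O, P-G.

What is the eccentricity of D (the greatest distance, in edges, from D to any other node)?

Distances from D peak at 6, attained at J (I also at distance 6).
D–P–M–O–A–K–J

6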